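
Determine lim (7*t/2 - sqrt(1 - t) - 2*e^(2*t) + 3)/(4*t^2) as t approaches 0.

-31/32

Substitution gives 0/0 (the numerator vanishes to order 2).
Expand each term to order t^2: the coefficient of t^2 in -2·e^(2t) is -4 and in −√(1 - t) is 1/8.
Lower-order terms cancel with the polynomial part, so the numerator is (-31/8)·t^2 + o(t^2), and the limit is (-31/8)/(4) = -31/32.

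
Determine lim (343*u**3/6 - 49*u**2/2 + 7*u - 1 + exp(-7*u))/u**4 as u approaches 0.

2401/24

Direct substitution gives 0/0.
Apply L'Hôpital: lim (343*u^2/2 - 49*u + 7 - 7*e^(-7*u))/(4*u^3), still 0/0.
Apply L'Hôpital: lim (343*u - 49 + 49*e^(-7*u))/(12*u^2), still 0/0.
Apply L'Hôpital: lim (343 - 343*e^(-7*u))/(24*u), still 0/0.
After 4 applications of L'Hôpital's rule the quotient is (2401*e^(-7*u))/(24); substituting u = 0 gives 2401/24.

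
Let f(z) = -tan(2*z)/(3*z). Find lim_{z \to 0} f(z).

Substitution gives 0/0.
Since tan(u)/u → 1 as u → 0, tan(2z)/(2z) → 1 and the limit is 2/(-3) = -2/3.

-2/3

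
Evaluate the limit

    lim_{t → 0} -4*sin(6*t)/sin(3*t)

-8

Substitution gives 0/0.
Divide numerator and denominator by t: sin(6t)/t → 6 and sin(3t)/t → 3, so the limit is -4·6/3 = -8.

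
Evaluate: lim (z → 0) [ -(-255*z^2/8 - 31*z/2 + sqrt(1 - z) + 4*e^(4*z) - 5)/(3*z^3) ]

Substitution gives 0/0; apply L'Hôpital's rule 3 times.
After differentiating numerator and denominator 3 times the quotient is (256*e^(4*z) - 3/(8*(1 - z)^(5/2)))/(-18); at z = 0 this is -2045/144.

-2045/144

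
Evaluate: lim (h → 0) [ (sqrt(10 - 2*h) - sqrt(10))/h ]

A 0/0 form; rationalise with √(10 - 2h) + √10. This collapses the numerator to -2h, leaving -2/(√(10 - 2h) + √10) → -2/(2√10) = -√(10)/10.

-√(10)/10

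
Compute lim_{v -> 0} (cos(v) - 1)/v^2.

Direct substitution gives 0/0.
Apply L'Hôpital: lim (-sin(v))/(2*v), still 0/0.
After 2 applications of L'Hôpital's rule the quotient is (-cos(v))/(2); substituting v = 0 gives -1/2.

-1/2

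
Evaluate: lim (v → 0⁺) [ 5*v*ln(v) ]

0

This is a 0·(−∞) form. Rewrite as 5·ln(v) / v^(−1) and apply L'Hôpital:
the derivative quotient is 5·(1/v) / (−1·v^(−2)) = (-5/1)·v^1 → 0.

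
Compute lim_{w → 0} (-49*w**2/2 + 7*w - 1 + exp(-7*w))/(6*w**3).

-343/36

Direct substitution gives 0/0.
Apply L'Hôpital: lim (-49*w + 7 - 7*e^(-7*w))/(18*w^2), still 0/0.
Apply L'Hôpital: lim (-49 + 49*e^(-7*w))/(36*w), still 0/0.
After 3 applications of L'Hôpital's rule the quotient is (-343*e^(-7*w))/(36); substituting w = 0 gives -343/36.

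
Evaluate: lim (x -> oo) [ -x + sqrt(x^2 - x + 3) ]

An ∞ − ∞ form. Rationalising with the conjugate, the difference becomes (-x + 3) / (√(x^2 - x + 3) + x).
For large x the denominator behaves like 2·x, so the quotient tends to -1/2 = -1/2.

-1/2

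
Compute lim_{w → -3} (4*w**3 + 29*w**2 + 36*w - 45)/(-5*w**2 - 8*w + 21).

-15/11

At w = -3 both the top and bottom vanish — a removable singularity. Factoring out (w + 3) from each leaves (4*w^2 + 17*w - 15)/(7 - 5*w), which at w = -3 equals -15/11.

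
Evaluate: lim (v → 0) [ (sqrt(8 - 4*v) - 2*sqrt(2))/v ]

Substitution gives 0/0. Multiply numerator and denominator by the conjugate √(8 - 4v) + √8.
The numerator becomes (8 - 4v) − 8 = -4v, so the expression simplifies to -4/(√(8 - 4v) + √8).
Letting v → 0 gives -4/(2√8) = -√(2)/2.

-√(2)/2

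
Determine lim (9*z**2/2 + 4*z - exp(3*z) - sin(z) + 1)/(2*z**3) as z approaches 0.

Substitution gives 0/0; apply L'Hôpital's rule 3 times.
After differentiating numerator and denominator 3 times the quotient is (-27*e^(3*z) + cos(z))/(12); at z = 0 this is -13/6.

-13/6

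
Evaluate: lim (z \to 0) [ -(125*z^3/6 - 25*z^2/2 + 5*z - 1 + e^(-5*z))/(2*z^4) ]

-625/48

Direct substitution gives 0/0.
Apply L'Hôpital: lim (125*z^2/2 - 25*z + 5 - 5*e^(-5*z))/(-8*z^3), still 0/0.
Apply L'Hôpital: lim (125*z - 25 + 25*e^(-5*z))/(-24*z^2), still 0/0.
Apply L'Hôpital: lim (125 - 125*e^(-5*z))/(-48*z), still 0/0.
After 4 applications of L'Hôpital's rule the quotient is (625*e^(-5*z))/(-48); substituting z = 0 gives -625/48.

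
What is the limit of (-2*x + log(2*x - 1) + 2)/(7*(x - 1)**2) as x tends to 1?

-2/7

Direct substitution gives 0/0.
Apply L'Hôpital: lim (-2 + 2/(2*x - 1))/(14*x - 14), still 0/0.
After 2 applications of L'Hôpital's rule the quotient is (-4/(2*x - 1)^2)/(14); substituting x = 1 gives -2/7.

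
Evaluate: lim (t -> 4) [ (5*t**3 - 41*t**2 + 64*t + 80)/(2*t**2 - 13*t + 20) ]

-8

Since t = 4 makes numerator and denominator zero, (t - 4) divides both.
Cancelling it gives (5*t^2 - 21*t - 20)/(2*t - 5); now plug in t = 4 to get -8.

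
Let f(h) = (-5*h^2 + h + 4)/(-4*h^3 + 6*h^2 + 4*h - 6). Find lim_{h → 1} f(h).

-9/4

Since h = 1 makes numerator and denominator zero, (h - 1) divides both.
Cancelling it gives (-5*h - 4)/(-4*h^2 + 2*h + 6); now plug in h = 1 to get -9/4.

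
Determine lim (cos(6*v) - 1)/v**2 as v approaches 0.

-18

Direct substitution gives 0/0.
Apply L'Hôpital: lim (-6*sin(6*v))/(2*v), still 0/0.
After 2 applications of L'Hôpital's rule the quotient is (-36*cos(6*v))/(2); substituting v = 0 gives -18.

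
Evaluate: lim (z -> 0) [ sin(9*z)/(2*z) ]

9/2

Substitution gives 0/0.
Write it as (9/2)·sin(9z)/(9z); since sin(u)/u → 1, the limit is 9/2.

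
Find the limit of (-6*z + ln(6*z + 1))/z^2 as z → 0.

-18

Direct substitution gives 0/0.
Apply L'Hôpital: lim (-6 + 6/(6*z + 1))/(2*z), still 0/0.
After 2 applications of L'Hôpital's rule the quotient is (-36/(6*z + 1)^2)/(2); substituting z = 0 gives -18.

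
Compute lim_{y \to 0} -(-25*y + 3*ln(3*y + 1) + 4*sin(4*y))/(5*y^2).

Substitution gives 0/0; apply L'Hôpital's rule 2 times.
After differentiating numerator and denominator 2 times the quotient is (-64*sin(4*y) - 27/(3*y + 1)^2)/(-10); at y = 0 this is 27/10.

27/10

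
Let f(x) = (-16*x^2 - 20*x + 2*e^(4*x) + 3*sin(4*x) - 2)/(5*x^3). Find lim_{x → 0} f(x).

-32/15

Substitution gives 0/0; apply L'Hôpital's rule 3 times.
After differentiating numerator and denominator 3 times the quotient is (128*e^(4*x) - 192*cos(4*x))/(30); at x = 0 this is -32/15.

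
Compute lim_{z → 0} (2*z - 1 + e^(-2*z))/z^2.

Direct substitution gives 0/0.
Apply L'Hôpital: lim (2 - 2*e^(-2*z))/(2*z), still 0/0.
After 2 applications of L'Hôpital's rule the quotient is (4*e^(-2*z))/(2); substituting z = 0 gives 2.

2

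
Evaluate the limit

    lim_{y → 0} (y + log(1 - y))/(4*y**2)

-1/8

Direct substitution gives 0/0.
Apply L'Hôpital: lim (1 - 1/(1 - y))/(8*y), still 0/0.
After 2 applications of L'Hôpital's rule the quotient is (-1/(1 - y)^2)/(8); substituting y = 0 gives -1/8.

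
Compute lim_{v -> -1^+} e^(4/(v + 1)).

∞

As v → -1⁺, 4/(v + 1) → +∞, so e^(4/(v + 1)) → ∞.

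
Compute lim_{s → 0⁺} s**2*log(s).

0

This is a 0·(−∞) form. Rewrite as 1·ln(s) / s^(−2) and apply L'Hôpital:
the derivative quotient is 1·(1/s) / (−2·s^(−3)) = (-1/2)·s^2 → 0.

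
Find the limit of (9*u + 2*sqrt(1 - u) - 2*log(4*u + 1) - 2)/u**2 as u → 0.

63/4

Substitution gives 0/0 (the numerator vanishes to order 2).
Expand each term to order u^2: the coefficient of u^2 in 2·√(1 - u) is -1/4 and in -2·ln(1 + 4u) is 16.
Lower-order terms cancel with the polynomial part, so the numerator is (63/4)·u^2 + o(u^2), and the limit is (63/4)/(1) = 63/4.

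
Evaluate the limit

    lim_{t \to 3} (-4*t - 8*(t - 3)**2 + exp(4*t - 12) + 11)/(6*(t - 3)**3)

Direct substitution gives 0/0.
Apply L'Hôpital: lim (-16*t + 4*e^(4*t - 12) + 44)/(18*(t - 3)^2), still 0/0.
Apply L'Hôpital: lim (16*e^(4*t - 12) - 16)/(36*t - 108), still 0/0.
After 3 applications of L'Hôpital's rule the quotient is (64*e^(4*t - 12))/(36); substituting t = 3 gives 16/9.

16/9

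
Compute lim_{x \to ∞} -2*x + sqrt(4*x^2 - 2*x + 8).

-1/2

An ∞ − ∞ form. Rationalising with the conjugate, the difference becomes (-2x + 8) / (√(4*x^2 - 2*x + 8) + 2x).
For large x the denominator behaves like 2·2x, so the quotient tends to -2/4 = -1/2.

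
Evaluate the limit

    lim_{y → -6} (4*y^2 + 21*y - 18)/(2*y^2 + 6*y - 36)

3/2

Direct substitution gives 0/0, so factor. Both numerator and denominator have (y + 6) as a factor.
After cancelling, the expression reduces to (4*y - 3)/(2*y - 6).
Substituting y = -6 gives 3/2.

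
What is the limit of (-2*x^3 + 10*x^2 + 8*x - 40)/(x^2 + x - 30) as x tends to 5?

-42/11

Direct substitution gives 0/0, so factor. Both numerator and denominator have (x - 5) as a factor.
After cancelling, the expression reduces to (8 - 2*x^2)/(x + 6).
Substituting x = 5 gives -42/11.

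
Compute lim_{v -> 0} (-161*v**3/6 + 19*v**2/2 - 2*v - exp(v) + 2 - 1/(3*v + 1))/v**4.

-1945/24

Substitution gives 0/0 (the numerator vanishes to order 4).
Expand each term to order v^4: the coefficient of v^4 in −1/(1 + 3v) is -81 and in −e^(v) is -1/24.
Lower-order terms cancel with the polynomial part, so the numerator is (-1945/24)·v^4 + o(v^4), and the limit is (-1945/24)/(1) = -1945/24.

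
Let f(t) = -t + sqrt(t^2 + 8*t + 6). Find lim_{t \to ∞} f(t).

4

This has the form ∞ − ∞. Multiply and divide by the conjugate √(t^2 + 8*t + 6) + t.
That gives (8t + 6) / (√(t^2 + 8*t + 6) + t).
Divide numerator and denominator by t: the limit is 8/(2·1) = 4.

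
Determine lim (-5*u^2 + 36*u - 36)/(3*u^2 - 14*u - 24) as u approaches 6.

-12/11

Since u = 6 makes numerator and denominator zero, (u - 6) divides both.
Cancelling it gives (6 - 5*u)/(3*u + 4); now plug in u = 6 to get -12/11.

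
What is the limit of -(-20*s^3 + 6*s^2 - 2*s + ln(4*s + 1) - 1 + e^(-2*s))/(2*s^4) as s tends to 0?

Substitution gives 0/0 (the numerator vanishes to order 4).
Expand each term to order s^4: the coefficient of s^4 in e^(-2s) is 2/3 and in ln(1 + 4s) is -64.
Lower-order terms cancel with the polynomial part, so the numerator is (-190/3)·s^4 + o(s^4), and the limit is (-190/3)/(-2) = 95/3.

95/3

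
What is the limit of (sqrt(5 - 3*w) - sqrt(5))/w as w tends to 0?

A 0/0 form; rationalise with √(5 - 3w) + √5. This collapses the numerator to -3w, leaving -3/(√(5 - 3w) + √5) → -3/(2√5) = -3*√(5)/10.

-3*√(5)/10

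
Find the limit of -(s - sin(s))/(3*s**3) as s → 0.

-1/18

Direct substitution gives 0/0.
Apply L'Hôpital: lim (1 - cos(s))/(-9*s^2), still 0/0.
Apply L'Hôpital: lim (sin(s))/(-18*s), still 0/0.
After 3 applications of L'Hôpital's rule the quotient is (cos(s))/(-18); substituting s = 0 gives -1/18.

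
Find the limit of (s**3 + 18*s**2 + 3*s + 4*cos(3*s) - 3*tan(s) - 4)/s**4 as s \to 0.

Substitution gives 0/0; apply L'Hôpital's rule 4 times.
After differentiating numerator and denominator 4 times the quotient is (324*cos(3*s) - 72*tan(s)^5 - 120*tan(s)^3 - 48*tan(s))/(24); at s = 0 this is 27/2.

27/2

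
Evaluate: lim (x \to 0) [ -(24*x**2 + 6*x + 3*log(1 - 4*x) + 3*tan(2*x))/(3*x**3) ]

Substitution gives 0/0; apply L'Hôpital's rule 3 times.
After differentiating numerator and denominator 3 times the quotient is (144*tan(2*x)^2/cos(2*x)^2 + 48/cos(2*x)^2 + 384/(4*x - 1)^3)/(-18); at x = 0 this is 56/3.

56/3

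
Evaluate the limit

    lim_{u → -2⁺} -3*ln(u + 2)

∞

As u → -2⁺, u + 2 → 0⁺ and ln(u + 2) → −∞.
Multiplying by -3 gives ∞.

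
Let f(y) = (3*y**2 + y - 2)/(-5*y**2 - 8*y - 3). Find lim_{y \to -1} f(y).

Direct substitution gives 0/0, so factor. Both numerator and denominator have (y + 1) as a factor.
After cancelling, the expression reduces to (3*y - 2)/(-5*y - 3).
Substituting y = -1 gives -5/2.

-5/2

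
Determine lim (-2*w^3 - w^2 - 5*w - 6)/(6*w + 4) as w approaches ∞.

The numerator has higher degree (3 > 1); the quotient behaves like (-2/(6))·w^2 for large |w|.
As w → +∞ this diverges to -∞.

-∞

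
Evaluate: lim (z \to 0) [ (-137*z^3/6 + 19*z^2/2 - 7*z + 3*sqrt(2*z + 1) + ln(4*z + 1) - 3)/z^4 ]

-527/8

Substitution gives 0/0; apply L'Hôpital's rule 4 times.
After differentiating numerator and denominator 4 times the quotient is (-1536/(4*z + 1)^4 - 45/(2*z + 1)^(7/2))/(24); at z = 0 this is -527/8.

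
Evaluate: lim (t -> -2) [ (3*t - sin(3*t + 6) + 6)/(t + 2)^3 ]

9/2

Direct substitution gives 0/0.
Apply L'Hôpital: lim (3 - 3*cos(3*t + 6))/(3*(t + 2)^2), still 0/0.
Apply L'Hôpital: lim (9*sin(3*t + 6))/(6*t + 12), still 0/0.
After 3 applications of L'Hôpital's rule the quotient is (27*cos(3*t + 6))/(6); substituting t = -2 gives 9/2.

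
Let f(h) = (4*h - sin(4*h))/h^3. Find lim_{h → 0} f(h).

Direct substitution gives 0/0.
Apply L'Hôpital: lim (4 - 4*cos(4*h))/(3*h^2), still 0/0.
Apply L'Hôpital: lim (16*sin(4*h))/(6*h), still 0/0.
After 3 applications of L'Hôpital's rule the quotient is (64*cos(4*h))/(6); substituting h = 0 gives 32/3.

32/3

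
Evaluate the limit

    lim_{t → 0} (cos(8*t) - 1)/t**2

-32

Direct substitution gives 0/0.
Apply L'Hôpital: lim (-8*sin(8*t))/(2*t), still 0/0.
After 2 applications of L'Hôpital's rule the quotient is (-64*cos(8*t))/(2); substituting t = 0 gives -32.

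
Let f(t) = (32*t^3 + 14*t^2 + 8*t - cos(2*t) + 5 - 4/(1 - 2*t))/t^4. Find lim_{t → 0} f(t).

-194/3

Substitution gives 0/0 (the numerator vanishes to order 4).
Expand each term to order t^4: the coefficient of t^4 in -4·1/(1 - 2t) is -64 and in −cos(2t) is -2/3.
Lower-order terms cancel with the polynomial part, so the numerator is (-194/3)·t^4 + o(t^4), and the limit is (-194/3)/(1) = -194/3.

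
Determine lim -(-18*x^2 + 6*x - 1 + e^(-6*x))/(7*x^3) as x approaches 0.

Direct substitution gives 0/0.
Apply L'Hôpital: lim (-36*x + 6 - 6*e^(-6*x))/(-21*x^2), still 0/0.
Apply L'Hôpital: lim (-36 + 36*e^(-6*x))/(-42*x), still 0/0.
After 3 applications of L'Hôpital's rule the quotient is (-216*e^(-6*x))/(-42); substituting x = 0 gives 36/7.

36/7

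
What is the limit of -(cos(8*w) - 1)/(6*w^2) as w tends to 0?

16/3

Direct substitution gives 0/0.
Apply L'Hôpital: lim (-8*sin(8*w))/(-12*w), still 0/0.
After 2 applications of L'Hôpital's rule the quotient is (-64*cos(8*w))/(-12); substituting w = 0 gives 16/3.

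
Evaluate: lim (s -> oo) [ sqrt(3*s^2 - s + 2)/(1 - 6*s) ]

-√(3)/6

For large |s|, √(3*s^2 - s + 2) ≈ √3·|s| and the denominator ≈ -6s.
Since s → +∞, |s| = s, giving √3/(-6) = -√(3)/6.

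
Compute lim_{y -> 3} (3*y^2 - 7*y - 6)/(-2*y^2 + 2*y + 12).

Since y = 3 makes numerator and denominator zero, (y - 3) divides both.
Cancelling it gives (3*y + 2)/(-2*y - 4); now plug in y = 3 to get -11/10.

-11/10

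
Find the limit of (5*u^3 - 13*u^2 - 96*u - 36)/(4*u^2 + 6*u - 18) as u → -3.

-13/2

At u = -3 both the top and bottom vanish — a removable singularity. Factoring out (u + 3) from each leaves (5*u^2 - 28*u - 12)/(4*u - 6), which at u = -3 equals -13/2.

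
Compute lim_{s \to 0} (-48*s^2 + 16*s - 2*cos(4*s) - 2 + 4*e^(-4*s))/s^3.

-128/3

Substitution gives 0/0; apply L'Hôpital's rule 3 times.
After differentiating numerator and denominator 3 times the quotient is (-128*sin(4*s) - 256*e^(-4*s))/(6); at s = 0 this is -128/3.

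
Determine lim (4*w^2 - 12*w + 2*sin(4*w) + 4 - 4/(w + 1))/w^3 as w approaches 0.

Substitution gives 0/0 (the numerator vanishes to order 3).
Expand each term to order w^3: the coefficient of w^3 in -4·1/(1 + w) is 4 and in 2·sin(4w) is -64/3.
Lower-order terms cancel with the polynomial part, so the numerator is (-52/3)·w^3 + o(w^3), and the limit is (-52/3)/(1) = -52/3.

-52/3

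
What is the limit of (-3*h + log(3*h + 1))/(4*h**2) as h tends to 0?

Direct substitution gives 0/0.
Apply L'Hôpital: lim (-3 + 3/(3*h + 1))/(8*h), still 0/0.
After 2 applications of L'Hôpital's rule the quotient is (-9/(3*h + 1)^2)/(8); substituting h = 0 gives -9/8.

-9/8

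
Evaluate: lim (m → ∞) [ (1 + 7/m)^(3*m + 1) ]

e^(21)

Write it as [(1 + 7/m)^m]^(3) · (1 + 7/m)^(1). The bracketed term tends to e^(7) and the second factor to 1, so the limit is e^(21).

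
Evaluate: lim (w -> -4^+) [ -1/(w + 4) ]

-∞

As w → -4⁺, (w + 4) → 0⁺, so (w + 4)^1 → 0⁺ and -1/(w + 4)^1 → -∞.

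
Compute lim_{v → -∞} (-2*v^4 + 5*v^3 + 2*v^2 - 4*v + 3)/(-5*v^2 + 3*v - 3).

The numerator has higher degree (4 > 2); the quotient behaves like (-2/(-5))·v^2 for large |v|.
As v → −∞ this diverges to ∞.

∞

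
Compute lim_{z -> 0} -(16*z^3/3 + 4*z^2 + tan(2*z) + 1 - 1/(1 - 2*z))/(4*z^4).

Substitution gives 0/0; apply L'Hôpital's rule 4 times.
After differentiating numerator and denominator 4 times the quotient is (384*tan(2*z)^3/cos(2*z)^2 + 256*tan(2*z)/cos(2*z)^2 + 384/(2*z - 1)^5)/(-96); at z = 0 this is 4.

4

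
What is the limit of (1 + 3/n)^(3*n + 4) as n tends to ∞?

Write it as [(1 + 3/n)^n]^(3) · (1 + 3/n)^(4). The bracketed term tends to e^(3) and the second factor to 1, so the limit is e^(9).

e^(9)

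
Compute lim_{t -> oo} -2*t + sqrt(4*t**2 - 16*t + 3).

An ∞ − ∞ form. Rationalising with the conjugate, the difference becomes (-16t + 3) / (√(4*t^2 - 16*t + 3) + 2t).
For large t the denominator behaves like 2·2t, so the quotient tends to -16/4 = -4.

-4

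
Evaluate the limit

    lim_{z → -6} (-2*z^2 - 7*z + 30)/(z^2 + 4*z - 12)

At z = -6 both the top and bottom vanish — a removable singularity. Factoring out (z + 6) from each leaves (5 - 2*z)/(z - 2), which at z = -6 equals -17/8.

-17/8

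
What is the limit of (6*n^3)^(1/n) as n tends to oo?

Base → ∞ and exponent → 0: an ∞^0 form.
Take logs: (1/n)·ln(6·n^3) = (ln 6 + 3·ln n)/n → 0.
So the limit is e^0 = 1.

1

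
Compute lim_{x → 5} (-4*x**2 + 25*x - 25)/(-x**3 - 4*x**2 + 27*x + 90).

15/88

Direct substitution gives 0/0, so factor. Both numerator and denominator have (x - 5) as a factor.
After cancelling, the expression reduces to (5 - 4*x)/(-x^2 - 9*x - 18).
Substituting x = 5 gives 15/88.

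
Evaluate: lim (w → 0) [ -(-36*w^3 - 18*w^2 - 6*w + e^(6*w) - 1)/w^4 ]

-54

Direct substitution gives 0/0.
Apply L'Hôpital: lim (-108*w^2 - 36*w + 6*e^(6*w) - 6)/(-4*w^3), still 0/0.
Apply L'Hôpital: lim (-216*w + 36*e^(6*w) - 36)/(-12*w^2), still 0/0.
Apply L'Hôpital: lim (216*e^(6*w) - 216)/(-24*w), still 0/0.
After 4 applications of L'Hôpital's rule the quotient is (1296*e^(6*w))/(-24); substituting w = 0 gives -54.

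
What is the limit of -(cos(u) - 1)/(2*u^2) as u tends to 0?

1/4

Direct substitution gives 0/0.
Apply L'Hôpital: lim (-sin(u))/(-4*u), still 0/0.
After 2 applications of L'Hôpital's rule the quotient is (-cos(u))/(-4); substituting u = 0 gives 1/4.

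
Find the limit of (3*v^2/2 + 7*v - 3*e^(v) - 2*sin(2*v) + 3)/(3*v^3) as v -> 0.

Substitution gives 0/0; apply L'Hôpital's rule 3 times.
After differentiating numerator and denominator 3 times the quotient is (-3*e^(v) + 16*cos(2*v))/(18); at v = 0 this is 13/18.

13/18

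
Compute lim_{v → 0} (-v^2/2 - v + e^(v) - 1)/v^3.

Direct substitution gives 0/0.
Apply L'Hôpital: lim (-v + e^(v) - 1)/(3*v^2), still 0/0.
Apply L'Hôpital: lim (e^(v) - 1)/(6*v), still 0/0.
After 3 applications of L'Hôpital's rule the quotient is (e^(v))/(6); substituting v = 0 gives 1/6.

1/6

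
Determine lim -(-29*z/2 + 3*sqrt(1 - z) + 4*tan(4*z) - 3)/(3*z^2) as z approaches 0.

Substitution gives 0/0; apply L'Hôpital's rule 2 times.
After differentiating numerator and denominator 2 times the quotient is (128*tan(4*z)/cos(4*z)^2 - 3/(4*(1 - z)^(3/2)))/(-6); at z = 0 this is 1/8.

1/8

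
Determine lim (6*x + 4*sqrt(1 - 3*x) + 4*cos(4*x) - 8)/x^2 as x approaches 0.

-73/2

Substitution gives 0/0; apply L'Hôpital's rule 2 times.
After differentiating numerator and denominator 2 times the quotient is (-64*cos(4*x) - 9/(1 - 3*x)^(3/2))/(2); at x = 0 this is -73/2.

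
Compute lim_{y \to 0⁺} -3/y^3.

-∞

As y → 0⁺, (y) → 0⁺, so (y)^3 → 0⁺ and -3/(y)^3 → -∞.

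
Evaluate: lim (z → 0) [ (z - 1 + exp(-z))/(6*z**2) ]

1/12

Direct substitution gives 0/0.
Apply L'Hôpital: lim (1 - e^(-z))/(12*z), still 0/0.
After 2 applications of L'Hôpital's rule the quotient is (e^(-z))/(12); substituting z = 0 gives 1/12.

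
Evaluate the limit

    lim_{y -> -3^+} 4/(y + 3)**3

As y → -3⁺, (y + 3) → 0⁺, so (y + 3)^3 → 0⁺ and 4/(y + 3)^3 → ∞.

∞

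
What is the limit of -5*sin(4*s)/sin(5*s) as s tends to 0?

-4

Substitution gives 0/0.
Divide numerator and denominator by s: sin(4s)/s → 4 and sin(5s)/s → 5, so the limit is -5·4/5 = -4.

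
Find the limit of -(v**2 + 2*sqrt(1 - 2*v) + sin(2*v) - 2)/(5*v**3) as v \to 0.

Substitution gives 0/0 (the numerator vanishes to order 3).
Expand each term to order v^3: the coefficient of v^3 in sin(2v) is -4/3 and in 2·√(1 - 2v) is -1.
Lower-order terms cancel with the polynomial part, so the numerator is (-7/3)·v^3 + o(v^3), and the limit is (-7/3)/(-5) = 7/15.

7/15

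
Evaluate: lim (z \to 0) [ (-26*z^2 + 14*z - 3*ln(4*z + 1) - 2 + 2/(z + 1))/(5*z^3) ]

-66/5

Substitution gives 0/0; apply L'Hôpital's rule 3 times.
After differentiating numerator and denominator 3 times the quotient is (-384/(4*z + 1)^3 - 12/(z + 1)^4)/(30); at z = 0 this is -66/5.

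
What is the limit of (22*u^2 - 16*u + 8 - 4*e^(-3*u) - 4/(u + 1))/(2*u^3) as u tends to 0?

Substitution gives 0/0; apply L'Hôpital's rule 3 times.
After differentiating numerator and denominator 3 times the quotient is (108*e^(-3*u) + 24/(u + 1)^4)/(12); at u = 0 this is 11.

11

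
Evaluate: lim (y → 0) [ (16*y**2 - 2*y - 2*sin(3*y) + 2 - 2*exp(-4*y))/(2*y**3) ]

91/6

Substitution gives 0/0 (the numerator vanishes to order 3).
Expand each term to order y^3: the coefficient of y^3 in -2·e^(-4y) is 64/3 and in -2·sin(3y) is 9.
Lower-order terms cancel with the polynomial part, so the numerator is (91/3)·y^3 + o(y^3), and the limit is (91/3)/(2) = 91/6.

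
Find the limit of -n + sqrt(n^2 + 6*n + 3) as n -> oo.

3

An ∞ − ∞ form. Rationalising with the conjugate, the difference becomes (6n + 3) / (√(n^2 + 6*n + 3) + n).
For large n the denominator behaves like 2·n, so the quotient tends to 6/2 = 3.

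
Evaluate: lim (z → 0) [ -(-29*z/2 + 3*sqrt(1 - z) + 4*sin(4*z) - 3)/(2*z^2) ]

Substitution gives 0/0; apply L'Hôpital's rule 2 times.
After differentiating numerator and denominator 2 times the quotient is (-64*sin(4*z) - 3/(4*(1 - z)^(3/2)))/(-4); at z = 0 this is 3/16.

3/16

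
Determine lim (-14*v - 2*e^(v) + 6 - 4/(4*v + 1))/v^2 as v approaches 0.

Substitution gives 0/0; apply L'Hôpital's rule 2 times.
After differentiating numerator and denominator 2 times the quotient is (-2*e^(v) - 128/(4*v + 1)^3)/(2); at v = 0 this is -65.

-65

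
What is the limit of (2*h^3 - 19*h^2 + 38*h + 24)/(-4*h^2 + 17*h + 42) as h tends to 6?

-26/31

At h = 6 both the top and bottom vanish — a removable singularity. Factoring out (h - 6) from each leaves (2*h^2 - 7*h - 4)/(-4*h - 7), which at h = 6 equals -26/31.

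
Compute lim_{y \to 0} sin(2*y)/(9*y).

2/9

Substitution gives 0/0.
Write it as (2/9)·sin(2y)/(2y); since sin(u)/u → 1, the limit is 2/9.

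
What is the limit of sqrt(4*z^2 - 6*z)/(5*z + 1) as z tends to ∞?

2/5

For large |z|, √(4*z^2 - 6*z) ≈ √4·|z| and the denominator ≈ 5z.
Since z → +∞, |z| = z, giving √4/(5) = 2/5.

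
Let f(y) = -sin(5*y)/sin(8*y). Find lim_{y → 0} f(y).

-5/8

Substitution gives 0/0.
Divide numerator and denominator by y: sin(5y)/y → 5 and sin(8y)/y → 8, so the limit is -1·5/8 = -5/8.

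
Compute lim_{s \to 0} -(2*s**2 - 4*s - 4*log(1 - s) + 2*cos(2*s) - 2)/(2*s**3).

Substitution gives 0/0; apply L'Hôpital's rule 3 times.
After differentiating numerator and denominator 3 times the quotient is (16*sin(2*s) - 8/(s - 1)^3)/(-12); at s = 0 this is -2/3.

-2/3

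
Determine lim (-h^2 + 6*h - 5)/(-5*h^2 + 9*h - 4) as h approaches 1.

-4

Since h = 1 makes numerator and denominator zero, (h - 1) divides both.
Cancelling it gives (5 - h)/(4 - 5*h); now plug in h = 1 to get -4.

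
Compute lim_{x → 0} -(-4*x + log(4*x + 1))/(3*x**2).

8/3

Direct substitution gives 0/0.
Apply L'Hôpital: lim (-4 + 4/(4*x + 1))/(-6*x), still 0/0.
After 2 applications of L'Hôpital's rule the quotient is (-16/(4*x + 1)^2)/(-6); substituting x = 0 gives 8/3.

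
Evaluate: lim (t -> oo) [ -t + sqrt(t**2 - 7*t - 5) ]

This has the form ∞ − ∞. Multiply and divide by the conjugate √(t^2 - 7*t - 5) + t.
That gives (-7t - 5) / (√(t^2 - 7*t - 5) + t).
Divide numerator and denominator by t: the limit is -7/(2·1) = -7/2.

-7/2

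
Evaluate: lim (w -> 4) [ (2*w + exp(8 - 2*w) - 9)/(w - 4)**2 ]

2

Direct substitution gives 0/0.
Apply L'Hôpital: lim (2 - 2*e^(8 - 2*w))/(2*w - 8), still 0/0.
After 2 applications of L'Hôpital's rule the quotient is (4*e^(8 - 2*w))/(2); substituting w = 4 gives 2.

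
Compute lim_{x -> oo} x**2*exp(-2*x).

0

Write as x^2/e^{2x}, an ∞/∞ form.
Exponential growth dominates any polynomial, so repeated L'Hôpital (or the standard result) gives 0.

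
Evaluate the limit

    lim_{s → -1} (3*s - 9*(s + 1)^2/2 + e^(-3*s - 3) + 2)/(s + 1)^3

-9/2

Direct substitution gives 0/0.
Apply L'Hôpital: lim (-9*s - 3*e^(-3*s - 3) - 6)/(3*(s + 1)^2), still 0/0.
Apply L'Hôpital: lim (9*e^(-3*s - 3) - 9)/(6*s + 6), still 0/0.
After 3 applications of L'Hôpital's rule the quotient is (-27*e^(-3*s - 3))/(6); substituting s = -1 gives -9/2.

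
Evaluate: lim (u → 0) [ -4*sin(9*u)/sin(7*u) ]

-36/7

Substitution gives 0/0.
Divide numerator and denominator by u: sin(9u)/u → 9 and sin(7u)/u → 7, so the limit is -4·9/7 = -36/7.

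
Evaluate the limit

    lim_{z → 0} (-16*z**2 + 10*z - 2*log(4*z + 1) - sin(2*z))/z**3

-124/3

Substitution gives 0/0; apply L'Hôpital's rule 3 times.
After differentiating numerator and denominator 3 times the quotient is (8*cos(2*z) - 256/(4*z + 1)^3)/(6); at z = 0 this is -124/3.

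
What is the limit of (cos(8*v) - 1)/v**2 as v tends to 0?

Direct substitution gives 0/0.
Apply L'Hôpital: lim (-8*sin(8*v))/(2*v), still 0/0.
After 2 applications of L'Hôpital's rule the quotient is (-64*cos(8*v))/(2); substituting v = 0 gives -32.

-32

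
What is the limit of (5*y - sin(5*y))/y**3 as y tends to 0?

Direct substitution gives 0/0.
Apply L'Hôpital: lim (5 - 5*cos(5*y))/(3*y^2), still 0/0.
Apply L'Hôpital: lim (25*sin(5*y))/(6*y), still 0/0.
After 3 applications of L'Hôpital's rule the quotient is (125*cos(5*y))/(6); substituting y = 0 gives 125/6.

125/6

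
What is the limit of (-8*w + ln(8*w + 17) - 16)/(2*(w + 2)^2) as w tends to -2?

Direct substitution gives 0/0.
Apply L'Hôpital: lim (-8 + 8/(8*w + 17))/(4*w + 8), still 0/0.
After 2 applications of L'Hôpital's rule the quotient is (-64/(8*w + 17)^2)/(4); substituting w = -2 gives -16.

-16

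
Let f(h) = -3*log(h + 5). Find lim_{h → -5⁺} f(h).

As h → -5⁺, h + 5 → 0⁺ and ln(h + 5) → −∞.
Multiplying by -3 gives ∞.

∞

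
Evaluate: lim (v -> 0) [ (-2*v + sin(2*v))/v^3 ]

Direct substitution gives 0/0.
Apply L'Hôpital: lim (2*cos(2*v) - 2)/(3*v^2), still 0/0.
Apply L'Hôpital: lim (-4*sin(2*v))/(6*v), still 0/0.
After 3 applications of L'Hôpital's rule the quotient is (-8*cos(2*v))/(6); substituting v = 0 gives -4/3.

-4/3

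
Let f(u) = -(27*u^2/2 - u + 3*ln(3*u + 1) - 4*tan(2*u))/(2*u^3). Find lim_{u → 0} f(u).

Substitution gives 0/0; apply L'Hôpital's rule 3 times.
After differentiating numerator and denominator 3 times the quotient is (-128*tan(2*u)^2/cos(2*u)^2 - 64/cos(2*u)^4 + 162/(3*u + 1)^3)/(-12); at u = 0 this is -49/6.

-49/6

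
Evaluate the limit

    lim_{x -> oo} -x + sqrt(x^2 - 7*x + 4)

An ∞ − ∞ form. Rationalising with the conjugate, the difference becomes (-7x + 4) / (√(x^2 - 7*x + 4) + x).
For large x the denominator behaves like 2·x, so the quotient tends to -7/2 = -7/2.

-7/2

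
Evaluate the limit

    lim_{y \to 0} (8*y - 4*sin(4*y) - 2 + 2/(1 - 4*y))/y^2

Substitution gives 0/0; apply L'Hôpital's rule 2 times.
After differentiating numerator and denominator 2 times the quotient is (64*sin(4*y) - 64/(4*y - 1)^3)/(2); at y = 0 this is 32.

32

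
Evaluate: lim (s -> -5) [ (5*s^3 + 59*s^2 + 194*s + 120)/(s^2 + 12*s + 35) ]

At s = -5 both the top and bottom vanish — a removable singularity. Factoring out (s + 5) from each leaves (5*s^2 + 34*s + 24)/(s + 7), which at s = -5 equals -21/2.

-21/2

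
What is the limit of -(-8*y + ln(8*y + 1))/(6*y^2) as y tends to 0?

16/3

Direct substitution gives 0/0.
Apply L'Hôpital: lim (-8 + 8/(8*y + 1))/(-12*y), still 0/0.
After 2 applications of L'Hôpital's rule the quotient is (-64/(8*y + 1)^2)/(-12); substituting y = 0 gives 16/3.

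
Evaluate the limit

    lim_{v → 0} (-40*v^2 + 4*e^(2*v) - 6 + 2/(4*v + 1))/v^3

Substitution gives 0/0; apply L'Hôpital's rule 3 times.
After differentiating numerator and denominator 3 times the quotient is (32*e^(2*v) - 768/(4*v + 1)^4)/(6); at v = 0 this is -368/3.

-368/3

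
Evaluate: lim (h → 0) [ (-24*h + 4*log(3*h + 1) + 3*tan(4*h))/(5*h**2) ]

Substitution gives 0/0 (the numerator vanishes to order 2).
Expand each term to order h^2: the coefficient of h^2 in 3·tan(4h) is 0 and in 4·ln(1 + 3h) is -18.
Lower-order terms cancel with the polynomial part, so the numerator is (-18)·h^2 + o(h^2), and the limit is (-18)/(5) = -18/5.

-18/5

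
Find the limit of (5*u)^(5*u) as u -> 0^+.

1

Base → 0⁺ and exponent → 0⁺: a 0^0 form.
Take logs: 5u·ln(5u). This is 0·(−∞); rewriting as ln(5u)/(1/(5u)) and applying L'Hôpital gives 0.
Hence the limit is e^0 = 1.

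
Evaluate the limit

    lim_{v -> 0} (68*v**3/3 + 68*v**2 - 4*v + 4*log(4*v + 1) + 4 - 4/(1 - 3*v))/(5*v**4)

-116

Substitution gives 0/0 (the numerator vanishes to order 4).
Expand each term to order v^4: the coefficient of v^4 in 4·ln(1 + 4v) is -256 and in -4·1/(1 - 3v) is -324.
Lower-order terms cancel with the polynomial part, so the numerator is (-580)·v^4 + o(v^4), and the limit is (-580)/(5) = -116.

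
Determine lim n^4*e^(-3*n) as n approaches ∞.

0

Write as n^4/e^{3n}, an ∞/∞ form.
Exponential growth dominates any polynomial, so repeated L'Hôpital (or the standard result) gives 0.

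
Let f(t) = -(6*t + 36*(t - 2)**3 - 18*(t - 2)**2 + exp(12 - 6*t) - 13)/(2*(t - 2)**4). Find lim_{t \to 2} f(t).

-27

Direct substitution gives 0/0.
Apply L'Hôpital: lim (-36*t + 108*(t - 2)^2 - 6*e^(12 - 6*t) + 78)/(-8*(t - 2)^3), still 0/0.
Apply L'Hôpital: lim (216*t + 36*e^(12 - 6*t) - 468)/(-24*(t - 2)^2), still 0/0.
Apply L'Hôpital: lim (216 - 216*e^(12 - 6*t))/(96 - 48*t), still 0/0.
After 4 applications of L'Hôpital's rule the quotient is (1296*e^(12 - 6*t))/(-48); substituting t = 2 gives -27.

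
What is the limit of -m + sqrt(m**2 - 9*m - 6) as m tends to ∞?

-9/2

An ∞ − ∞ form. Rationalising with the conjugate, the difference becomes (-9m - 6) / (√(m^2 - 9*m - 6) + m).
For large m the denominator behaves like 2·m, so the quotient tends to -9/2 = -9/2.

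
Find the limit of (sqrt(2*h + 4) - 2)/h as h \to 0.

1/2

A 0/0 form; rationalise with √(4 + 2h) + √4. This collapses the numerator to 2h, leaving 2/(√(4 + 2h) + √4) → 2/(2√4) = 1/2.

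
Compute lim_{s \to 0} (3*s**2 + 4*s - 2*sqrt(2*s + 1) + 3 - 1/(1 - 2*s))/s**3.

-9

Substitution gives 0/0 (the numerator vanishes to order 3).
Expand each term to order s^3: the coefficient of s^3 in −1/(1 - 2s) is -8 and in -2·√(1 + 2s) is -1.
Lower-order terms cancel with the polynomial part, so the numerator is (-9)·s^3 + o(s^3), and the limit is (-9)/(1) = -9.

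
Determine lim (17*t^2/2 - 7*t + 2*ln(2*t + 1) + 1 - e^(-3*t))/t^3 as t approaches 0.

Substitution gives 0/0; apply L'Hôpital's rule 3 times.
After differentiating numerator and denominator 3 times the quotient is (27*e^(-3*t) + 32/(2*t + 1)^3)/(6); at t = 0 this is 59/6.

59/6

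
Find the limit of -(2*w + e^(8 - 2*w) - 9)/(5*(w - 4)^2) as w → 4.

-2/5

Direct substitution gives 0/0.
Apply L'Hôpital: lim (2 - 2*e^(8 - 2*w))/(40 - 10*w), still 0/0.
After 2 applications of L'Hôpital's rule the quotient is (4*e^(8 - 2*w))/(-10); substituting w = 4 gives -2/5.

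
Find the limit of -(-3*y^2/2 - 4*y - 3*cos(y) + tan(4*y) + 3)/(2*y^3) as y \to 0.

Substitution gives 0/0; apply L'Hôpital's rule 3 times.
After differentiating numerator and denominator 3 times the quotient is (-3*sin(y) + 384*tan(4*y)^4 + 512*tan(4*y)^2 + 128)/(-12); at y = 0 this is -32/3.

-32/3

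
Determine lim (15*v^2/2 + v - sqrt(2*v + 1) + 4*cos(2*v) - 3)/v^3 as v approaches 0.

Substitution gives 0/0 (the numerator vanishes to order 3).
Expand each term to order v^3: the coefficient of v^3 in 4·cos(2v) is 0 and in −√(1 + 2v) is -1/2.
Lower-order terms cancel with the polynomial part, so the numerator is (-1/2)·v^3 + o(v^3), and the limit is (-1/2)/(1) = -1/2.

-1/2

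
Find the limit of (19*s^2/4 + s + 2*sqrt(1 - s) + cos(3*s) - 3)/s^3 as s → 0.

Substitution gives 0/0; apply L'Hôpital's rule 3 times.
After differentiating numerator and denominator 3 times the quotient is (27*sin(3*s) - 3/(4*(1 - s)^(5/2)))/(6); at s = 0 this is -1/8.

-1/8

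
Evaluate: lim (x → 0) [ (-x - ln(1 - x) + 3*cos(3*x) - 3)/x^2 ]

Substitution gives 0/0; apply L'Hôpital's rule 2 times.
After differentiating numerator and denominator 2 times the quotient is (-27*cos(3*x) + (x - 1)^(-2))/(2); at x = 0 this is -13.

-13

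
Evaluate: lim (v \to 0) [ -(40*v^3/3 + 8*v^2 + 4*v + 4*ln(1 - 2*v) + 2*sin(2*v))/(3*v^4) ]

Substitution gives 0/0 (the numerator vanishes to order 4).
Expand each term to order v^4: the coefficient of v^4 in 2·sin(2v) is 0 and in 4·ln(1 - 2v) is -16.
Lower-order terms cancel with the polynomial part, so the numerator is (-16)·v^4 + o(v^4), and the limit is (-16)/(-3) = 16/3.

16/3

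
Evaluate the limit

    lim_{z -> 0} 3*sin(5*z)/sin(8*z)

Substitution gives 0/0.
Divide numerator and denominator by z: sin(5z)/z → 5 and sin(8z)/z → 8, so the limit is 3·5/8 = 15/8.

15/8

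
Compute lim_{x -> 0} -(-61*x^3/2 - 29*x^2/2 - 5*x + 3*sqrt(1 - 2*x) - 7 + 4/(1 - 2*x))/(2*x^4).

-497/16

Substitution gives 0/0; apply L'Hôpital's rule 4 times.
After differentiating numerator and denominator 4 times the quotient is (1536/(1 - 2*x)^5 + 45*(2*x - 1)^5/(1 - 2*x)^(17/2))/(-48); at x = 0 this is -497/16.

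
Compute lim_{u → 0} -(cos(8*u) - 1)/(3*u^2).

32/3

Direct substitution gives 0/0.
Apply L'Hôpital: lim (-8*sin(8*u))/(-6*u), still 0/0.
After 2 applications of L'Hôpital's rule the quotient is (-64*cos(8*u))/(-6); substituting u = 0 gives 32/3.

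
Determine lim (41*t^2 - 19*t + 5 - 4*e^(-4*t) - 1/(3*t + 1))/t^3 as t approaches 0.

Substitution gives 0/0 (the numerator vanishes to order 3).
Expand each term to order t^3: the coefficient of t^3 in -4·e^(-4t) is 128/3 and in −1/(1 + 3t) is 27.
Lower-order terms cancel with the polynomial part, so the numerator is (209/3)·t^3 + o(t^3), and the limit is (209/3)/(1) = 209/3.

209/3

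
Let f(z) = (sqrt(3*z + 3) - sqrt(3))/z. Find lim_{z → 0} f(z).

√(3)/2

Substitution gives 0/0. Multiply numerator and denominator by the conjugate √(3 + 3z) + √3.
The numerator becomes (3 + 3z) − 3 = 3z, so the expression simplifies to 3/(√(3 + 3z) + √3).
Letting z → 0 gives 3/(2√3) = √(3)/2.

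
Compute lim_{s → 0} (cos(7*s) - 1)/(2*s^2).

-49/4

Direct substitution gives 0/0.
Apply L'Hôpital: lim (-7*sin(7*s))/(4*s), still 0/0.
After 2 applications of L'Hôpital's rule the quotient is (-49*cos(7*s))/(4); substituting s = 0 gives -49/4.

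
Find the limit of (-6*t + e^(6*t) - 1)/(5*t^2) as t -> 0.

18/5

Direct substitution gives 0/0.
Apply L'Hôpital: lim (6*e^(6*t) - 6)/(10*t), still 0/0.
After 2 applications of L'Hôpital's rule the quotient is (36*e^(6*t))/(10); substituting t = 0 gives 18/5.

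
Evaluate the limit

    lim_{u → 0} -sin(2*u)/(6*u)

Substitution gives 0/0.
Write it as (2/(-6))·sin(2u)/(2u); since sin(θ)/θ → 1, the limit is -1/3.

-1/3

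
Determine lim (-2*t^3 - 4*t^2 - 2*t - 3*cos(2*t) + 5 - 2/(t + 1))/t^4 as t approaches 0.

-4

Substitution gives 0/0 (the numerator vanishes to order 4).
Expand each term to order t^4: the coefficient of t^4 in -3·cos(2t) is -2 and in -2·1/(1 + t) is -2.
Lower-order terms cancel with the polynomial part, so the numerator is (-4)·t^4 + o(t^4), and the limit is (-4)/(1) = -4.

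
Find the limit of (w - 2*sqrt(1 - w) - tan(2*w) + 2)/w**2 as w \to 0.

1/4

Substitution gives 0/0 (the numerator vanishes to order 2).
Expand each term to order w^2: the coefficient of w^2 in -2·√(1 - w) is 1/4 and in −tan(2w) is 0.
Lower-order terms cancel with the polynomial part, so the numerator is (1/4)·w^2 + o(w^2), and the limit is (1/4)/(1) = 1/4.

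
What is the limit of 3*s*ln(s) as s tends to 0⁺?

This is a 0·(−∞) form. Rewrite as 3·ln(s) / s^(−1) and apply L'Hôpital:
the derivative quotient is 3·(1/s) / (−1·s^(−2)) = (-3/1)·s^1 → 0.

0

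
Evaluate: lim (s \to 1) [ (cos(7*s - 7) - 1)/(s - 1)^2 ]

-49/2

Direct substitution gives 0/0.
Apply L'Hôpital: lim (-7*sin(7*s - 7))/(2*s - 2), still 0/0.
After 2 applications of L'Hôpital's rule the quotient is (-49*cos(7*s - 7))/(2); substituting s = 1 gives -49/2.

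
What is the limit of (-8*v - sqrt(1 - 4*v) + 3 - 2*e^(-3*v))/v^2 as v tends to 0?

Substitution gives 0/0; apply L'Hôpital's rule 2 times.
After differentiating numerator and denominator 2 times the quotient is (-18*e^(-3*v) + 4/(1 - 4*v)^(3/2))/(2); at v = 0 this is -7.

-7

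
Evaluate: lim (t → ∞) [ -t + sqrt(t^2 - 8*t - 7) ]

An ∞ − ∞ form. Rationalising with the conjugate, the difference becomes (-8t - 7) / (√(t^2 - 8*t - 7) + t).
For large t the denominator behaves like 2·t, so the quotient tends to -8/2 = -4.

-4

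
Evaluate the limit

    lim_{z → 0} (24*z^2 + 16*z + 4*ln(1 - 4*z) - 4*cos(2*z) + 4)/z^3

Substitution gives 0/0; apply L'Hôpital's rule 3 times.
After differentiating numerator and denominator 3 times the quotient is (-32*sin(2*z) + 512/(4*z - 1)^3)/(6); at z = 0 this is -256/3.

-256/3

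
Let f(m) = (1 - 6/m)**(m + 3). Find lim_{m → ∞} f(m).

Write it as [(1 - 6/m)^m]^(1) · (1 - 6/m)^(3). The bracketed term tends to e^(-6) and the second factor to 1, so the limit is e^(-6).

e^(-6)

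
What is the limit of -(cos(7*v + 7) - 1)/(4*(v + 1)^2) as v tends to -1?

Direct substitution gives 0/0.
Apply L'Hôpital: lim (-7*sin(7*v + 7))/(-8*v - 8), still 0/0.
After 2 applications of L'Hôpital's rule the quotient is (-49*cos(7*v + 7))/(-8); substituting v = -1 gives 49/8.

49/8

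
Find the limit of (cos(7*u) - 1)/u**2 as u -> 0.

Direct substitution gives 0/0.
Apply L'Hôpital: lim (-7*sin(7*u))/(2*u), still 0/0.
After 2 applications of L'Hôpital's rule the quotient is (-49*cos(7*u))/(2); substituting u = 0 gives -49/2.

-49/2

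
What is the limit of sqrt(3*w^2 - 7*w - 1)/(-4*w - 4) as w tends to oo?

For large |w|, √(3*w^2 - 7*w - 1) ≈ √3·|w| and the denominator ≈ -4w.
Since w → +∞, |w| = w, giving √3/(-4) = -√(3)/4.

-√(3)/4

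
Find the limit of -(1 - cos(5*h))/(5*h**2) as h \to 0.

Substitution gives 0/0.
Use (1 − cos u)/u² → 1/2 with u = 5h: the limit is 5²/(2·(-5)) = -5/2.

-5/2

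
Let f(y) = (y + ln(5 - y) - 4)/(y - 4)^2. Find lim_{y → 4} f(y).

-1/2

Direct substitution gives 0/0.
Apply L'Hôpital: lim (1 - 1/(5 - y))/(2*y - 8), still 0/0.
After 2 applications of L'Hôpital's rule the quotient is (-1/(5 - y)^2)/(2); substituting y = 4 gives -1/2.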